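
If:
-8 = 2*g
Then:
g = -4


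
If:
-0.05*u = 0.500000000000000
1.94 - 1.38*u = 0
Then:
No Solution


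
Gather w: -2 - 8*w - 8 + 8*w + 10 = 0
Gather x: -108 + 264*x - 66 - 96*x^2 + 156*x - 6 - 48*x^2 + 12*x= -144*x^2 + 432*x - 180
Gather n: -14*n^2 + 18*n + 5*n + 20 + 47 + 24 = -14*n^2 + 23*n + 91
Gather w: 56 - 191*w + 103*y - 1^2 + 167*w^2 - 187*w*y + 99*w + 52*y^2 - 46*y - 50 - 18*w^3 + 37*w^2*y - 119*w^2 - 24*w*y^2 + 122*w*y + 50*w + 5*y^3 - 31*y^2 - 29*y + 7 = -18*w^3 + w^2*(37*y + 48) + w*(-24*y^2 - 65*y - 42) + 5*y^3 + 21*y^2 + 28*y + 12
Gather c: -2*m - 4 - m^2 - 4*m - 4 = -m^2 - 6*m - 8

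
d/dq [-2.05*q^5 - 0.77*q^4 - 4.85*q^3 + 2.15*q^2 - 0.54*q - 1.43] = -10.25*q^4 - 3.08*q^3 - 14.55*q^2 + 4.3*q - 0.54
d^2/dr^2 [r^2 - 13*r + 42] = 2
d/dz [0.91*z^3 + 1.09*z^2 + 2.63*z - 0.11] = 2.73*z^2 + 2.18*z + 2.63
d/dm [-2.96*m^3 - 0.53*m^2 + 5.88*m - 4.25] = -8.88*m^2 - 1.06*m + 5.88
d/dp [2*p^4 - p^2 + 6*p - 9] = 8*p^3 - 2*p + 6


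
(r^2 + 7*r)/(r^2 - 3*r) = (r + 7)/(r - 3)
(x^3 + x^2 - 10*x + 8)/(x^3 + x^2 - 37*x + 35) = (x^2 + 2*x - 8)/(x^2 + 2*x - 35)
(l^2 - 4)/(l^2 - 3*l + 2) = (l + 2)/(l - 1)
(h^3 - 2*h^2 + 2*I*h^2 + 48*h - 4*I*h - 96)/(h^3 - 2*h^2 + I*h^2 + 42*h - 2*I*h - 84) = (h + 8*I)/(h + 7*I)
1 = 1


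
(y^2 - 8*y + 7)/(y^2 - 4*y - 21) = (y - 1)/(y + 3)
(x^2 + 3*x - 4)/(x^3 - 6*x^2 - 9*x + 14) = (x + 4)/(x^2 - 5*x - 14)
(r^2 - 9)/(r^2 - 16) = (r^2 - 9)/(r^2 - 16)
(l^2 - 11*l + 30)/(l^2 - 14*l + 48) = (l - 5)/(l - 8)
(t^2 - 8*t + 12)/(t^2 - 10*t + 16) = (t - 6)/(t - 8)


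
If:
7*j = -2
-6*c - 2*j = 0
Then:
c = 2/21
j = -2/7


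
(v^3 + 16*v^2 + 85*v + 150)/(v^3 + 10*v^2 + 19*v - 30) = (v + 5)/(v - 1)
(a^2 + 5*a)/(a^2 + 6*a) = (a + 5)/(a + 6)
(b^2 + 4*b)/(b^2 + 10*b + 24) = b/(b + 6)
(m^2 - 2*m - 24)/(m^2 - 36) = (m + 4)/(m + 6)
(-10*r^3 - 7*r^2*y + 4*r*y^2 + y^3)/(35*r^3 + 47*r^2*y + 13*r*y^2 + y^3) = (-2*r + y)/(7*r + y)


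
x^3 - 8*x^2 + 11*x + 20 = (x - 5)*(x - 4)*(x + 1)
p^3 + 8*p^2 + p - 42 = (p - 2)*(p + 3)*(p + 7)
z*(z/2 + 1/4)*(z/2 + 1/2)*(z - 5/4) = z^4/4 + z^3/16 - 11*z^2/32 - 5*z/32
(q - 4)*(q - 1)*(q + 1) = q^3 - 4*q^2 - q + 4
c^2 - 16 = (c - 4)*(c + 4)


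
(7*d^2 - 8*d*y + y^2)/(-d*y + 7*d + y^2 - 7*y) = (-7*d + y)/(y - 7)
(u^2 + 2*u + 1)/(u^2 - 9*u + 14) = (u^2 + 2*u + 1)/(u^2 - 9*u + 14)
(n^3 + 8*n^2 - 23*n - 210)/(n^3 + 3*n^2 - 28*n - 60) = (n + 7)/(n + 2)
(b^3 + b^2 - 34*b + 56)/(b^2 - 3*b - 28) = (-b^3 - b^2 + 34*b - 56)/(-b^2 + 3*b + 28)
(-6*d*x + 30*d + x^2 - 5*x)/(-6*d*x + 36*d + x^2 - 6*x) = (x - 5)/(x - 6)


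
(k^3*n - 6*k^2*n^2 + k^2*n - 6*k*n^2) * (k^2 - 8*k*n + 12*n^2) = k^5*n - 14*k^4*n^2 + k^4*n + 60*k^3*n^3 - 14*k^3*n^2 - 72*k^2*n^4 + 60*k^2*n^3 - 72*k*n^4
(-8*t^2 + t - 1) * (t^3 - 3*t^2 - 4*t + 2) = -8*t^5 + 25*t^4 + 28*t^3 - 17*t^2 + 6*t - 2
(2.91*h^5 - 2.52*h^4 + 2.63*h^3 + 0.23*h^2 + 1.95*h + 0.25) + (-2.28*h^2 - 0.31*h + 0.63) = 2.91*h^5 - 2.52*h^4 + 2.63*h^3 - 2.05*h^2 + 1.64*h + 0.88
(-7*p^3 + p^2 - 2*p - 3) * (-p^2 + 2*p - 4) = 7*p^5 - 15*p^4 + 32*p^3 - 5*p^2 + 2*p + 12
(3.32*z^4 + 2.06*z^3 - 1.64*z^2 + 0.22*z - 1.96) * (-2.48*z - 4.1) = -8.2336*z^5 - 18.7208*z^4 - 4.3788*z^3 + 6.1784*z^2 + 3.9588*z + 8.036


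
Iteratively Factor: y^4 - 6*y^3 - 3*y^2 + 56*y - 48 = (y - 1)*(y^3 - 5*y^2 - 8*y + 48) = (y - 4)*(y - 1)*(y^2 - y - 12) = (y - 4)*(y - 1)*(y + 3)*(y - 4)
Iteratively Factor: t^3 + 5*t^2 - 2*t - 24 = (t - 2)*(t^2 + 7*t + 12) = (t - 2)*(t + 4)*(t + 3)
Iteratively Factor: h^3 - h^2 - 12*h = (h - 4)*(h^2 + 3*h) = (h - 4)*(h + 3)*(h)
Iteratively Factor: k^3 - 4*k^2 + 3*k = (k)*(k^2 - 4*k + 3) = k*(k - 1)*(k - 3)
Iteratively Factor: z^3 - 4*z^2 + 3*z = (z - 3)*(z^2 - z) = z*(z - 3)*(z - 1)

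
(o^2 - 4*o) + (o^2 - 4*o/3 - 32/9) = 2*o^2 - 16*o/3 - 32/9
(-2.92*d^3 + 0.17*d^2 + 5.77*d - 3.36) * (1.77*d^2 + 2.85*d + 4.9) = -5.1684*d^5 - 8.0211*d^4 - 3.6106*d^3 + 11.3303*d^2 + 18.697*d - 16.464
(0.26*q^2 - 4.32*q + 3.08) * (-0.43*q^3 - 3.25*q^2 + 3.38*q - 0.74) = -0.1118*q^5 + 1.0126*q^4 + 13.5944*q^3 - 24.804*q^2 + 13.6072*q - 2.2792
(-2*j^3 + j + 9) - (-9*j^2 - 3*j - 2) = -2*j^3 + 9*j^2 + 4*j + 11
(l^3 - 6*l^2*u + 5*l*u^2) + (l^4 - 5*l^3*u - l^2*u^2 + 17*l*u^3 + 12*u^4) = l^4 - 5*l^3*u + l^3 - l^2*u^2 - 6*l^2*u + 17*l*u^3 + 5*l*u^2 + 12*u^4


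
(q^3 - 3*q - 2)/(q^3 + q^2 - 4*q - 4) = (q + 1)/(q + 2)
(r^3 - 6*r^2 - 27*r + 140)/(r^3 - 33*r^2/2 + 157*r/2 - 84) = 2*(r^2 + r - 20)/(2*r^2 - 19*r + 24)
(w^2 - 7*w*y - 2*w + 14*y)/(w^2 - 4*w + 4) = (w - 7*y)/(w - 2)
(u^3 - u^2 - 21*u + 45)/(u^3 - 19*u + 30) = (u - 3)/(u - 2)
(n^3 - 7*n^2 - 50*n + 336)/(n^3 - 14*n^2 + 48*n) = (n + 7)/n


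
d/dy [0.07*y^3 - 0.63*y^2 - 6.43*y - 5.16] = 0.21*y^2 - 1.26*y - 6.43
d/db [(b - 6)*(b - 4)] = 2*b - 10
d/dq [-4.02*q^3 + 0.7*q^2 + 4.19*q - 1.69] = -12.06*q^2 + 1.4*q + 4.19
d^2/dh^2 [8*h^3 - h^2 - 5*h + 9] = 48*h - 2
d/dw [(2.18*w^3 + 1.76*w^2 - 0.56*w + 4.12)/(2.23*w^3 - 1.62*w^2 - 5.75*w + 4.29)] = (3.5527136788005e-15*w^5 - 7.4564*w^4 - 22.5724*w^3 - 10.5334*w^2 + 28.4496*w + 21.2876)/(4.9729*w^6 - 7.2252*w^5 - 23.0206*w^4 + 37.7634*w^3 + 19.1629*w^2 - 49.335*w + 18.4041)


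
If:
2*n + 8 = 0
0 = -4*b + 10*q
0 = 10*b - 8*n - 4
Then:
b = -14/5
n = -4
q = -28/25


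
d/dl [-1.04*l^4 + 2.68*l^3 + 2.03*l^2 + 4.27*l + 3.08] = -4.16*l^3 + 8.04*l^2 + 4.06*l + 4.27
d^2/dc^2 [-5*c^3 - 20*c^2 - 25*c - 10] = -30*c - 40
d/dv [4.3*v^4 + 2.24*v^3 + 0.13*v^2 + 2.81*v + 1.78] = 17.2*v^3 + 6.72*v^2 + 0.26*v + 2.81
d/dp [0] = 0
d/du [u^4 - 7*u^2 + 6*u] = 4*u^3 - 14*u + 6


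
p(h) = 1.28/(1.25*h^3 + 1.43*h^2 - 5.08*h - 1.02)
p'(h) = 1.28*(-3.75*h^2 - 2.86*h + 5.08)/(1.25*h^3 + 1.43*h^2 - 5.08*h - 1.02)^2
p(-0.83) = 0.37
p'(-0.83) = 0.52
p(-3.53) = -0.06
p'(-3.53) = -0.10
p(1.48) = -0.95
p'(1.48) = -5.14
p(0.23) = -0.61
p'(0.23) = 1.23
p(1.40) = -0.67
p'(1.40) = -2.23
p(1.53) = -1.32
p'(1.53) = -11.03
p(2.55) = 0.08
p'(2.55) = -0.13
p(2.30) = 0.13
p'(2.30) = -0.27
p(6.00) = 0.00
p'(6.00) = -0.00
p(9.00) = 0.00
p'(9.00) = -0.00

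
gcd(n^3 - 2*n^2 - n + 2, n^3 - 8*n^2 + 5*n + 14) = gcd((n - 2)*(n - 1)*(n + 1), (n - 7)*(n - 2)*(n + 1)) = n^2 - n - 2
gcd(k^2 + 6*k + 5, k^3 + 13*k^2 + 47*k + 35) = k^2 + 6*k + 5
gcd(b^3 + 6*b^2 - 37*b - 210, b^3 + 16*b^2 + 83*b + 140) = b^2 + 12*b + 35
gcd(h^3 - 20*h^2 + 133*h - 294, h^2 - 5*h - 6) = h - 6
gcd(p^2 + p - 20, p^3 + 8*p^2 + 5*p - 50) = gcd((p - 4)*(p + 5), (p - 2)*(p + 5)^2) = p + 5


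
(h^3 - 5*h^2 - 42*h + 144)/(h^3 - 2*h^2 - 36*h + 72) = (h^2 - 11*h + 24)/(h^2 - 8*h + 12)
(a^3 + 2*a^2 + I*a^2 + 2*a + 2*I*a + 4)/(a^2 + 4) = (a^2 + a*(2 - I) - 2*I)/(a - 2*I)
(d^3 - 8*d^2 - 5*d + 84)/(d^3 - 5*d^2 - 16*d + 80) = (d^2 - 4*d - 21)/(d^2 - d - 20)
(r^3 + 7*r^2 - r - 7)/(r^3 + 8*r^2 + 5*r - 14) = (r + 1)/(r + 2)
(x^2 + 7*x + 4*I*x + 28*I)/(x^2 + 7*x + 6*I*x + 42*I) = (x + 4*I)/(x + 6*I)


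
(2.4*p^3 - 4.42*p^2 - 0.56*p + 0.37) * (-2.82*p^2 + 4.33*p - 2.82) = -6.768*p^5 + 22.8564*p^4 - 24.3274*p^3 + 8.9962*p^2 + 3.1813*p - 1.0434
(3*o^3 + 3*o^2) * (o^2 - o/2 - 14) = 3*o^5 + 3*o^4/2 - 87*o^3/2 - 42*o^2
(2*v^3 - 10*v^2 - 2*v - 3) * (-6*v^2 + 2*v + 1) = -12*v^5 + 64*v^4 - 6*v^3 + 4*v^2 - 8*v - 3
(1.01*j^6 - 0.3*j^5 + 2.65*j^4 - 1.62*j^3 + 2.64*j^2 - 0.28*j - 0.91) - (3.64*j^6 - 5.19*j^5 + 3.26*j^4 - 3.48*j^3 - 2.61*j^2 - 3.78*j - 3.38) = -2.63*j^6 + 4.89*j^5 - 0.61*j^4 + 1.86*j^3 + 5.25*j^2 + 3.5*j + 2.47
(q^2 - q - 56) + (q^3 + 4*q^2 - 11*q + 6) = q^3 + 5*q^2 - 12*q - 50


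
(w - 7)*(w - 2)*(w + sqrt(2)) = w^3 - 9*w^2 + sqrt(2)*w^2 - 9*sqrt(2)*w + 14*w + 14*sqrt(2)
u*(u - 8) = u^2 - 8*u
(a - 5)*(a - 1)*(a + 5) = a^3 - a^2 - 25*a + 25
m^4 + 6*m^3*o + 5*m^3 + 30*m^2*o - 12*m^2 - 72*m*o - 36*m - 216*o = (m - 3)*(m + 2)*(m + 6)*(m + 6*o)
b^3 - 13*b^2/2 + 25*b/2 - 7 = (b - 7/2)*(b - 2)*(b - 1)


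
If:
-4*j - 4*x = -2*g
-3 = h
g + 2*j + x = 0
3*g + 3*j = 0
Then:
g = 0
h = -3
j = 0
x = 0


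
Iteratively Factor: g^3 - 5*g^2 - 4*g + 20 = (g + 2)*(g^2 - 7*g + 10) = (g - 5)*(g + 2)*(g - 2)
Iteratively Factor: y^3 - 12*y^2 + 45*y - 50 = (y - 2)*(y^2 - 10*y + 25) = (y - 5)*(y - 2)*(y - 5)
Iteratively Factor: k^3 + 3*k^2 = (k)*(k^2 + 3*k) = k*(k + 3)*(k)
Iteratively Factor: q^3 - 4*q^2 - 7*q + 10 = (q + 2)*(q^2 - 6*q + 5) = (q - 5)*(q + 2)*(q - 1)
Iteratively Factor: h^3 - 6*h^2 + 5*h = (h)*(h^2 - 6*h + 5) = h*(h - 1)*(h - 5)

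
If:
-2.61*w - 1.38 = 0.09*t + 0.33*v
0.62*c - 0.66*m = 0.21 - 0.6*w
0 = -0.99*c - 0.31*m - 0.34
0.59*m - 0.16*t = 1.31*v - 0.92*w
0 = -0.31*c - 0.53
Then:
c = -1.71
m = 4.36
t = -436.31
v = 60.11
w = 6.92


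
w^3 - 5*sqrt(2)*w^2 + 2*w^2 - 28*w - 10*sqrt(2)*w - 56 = (w + 2)*(w - 7*sqrt(2))*(w + 2*sqrt(2))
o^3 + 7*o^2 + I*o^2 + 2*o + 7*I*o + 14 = (o + 7)*(o - I)*(o + 2*I)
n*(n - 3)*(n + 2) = n^3 - n^2 - 6*n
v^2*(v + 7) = v^3 + 7*v^2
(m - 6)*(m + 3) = m^2 - 3*m - 18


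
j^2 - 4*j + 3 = (j - 3)*(j - 1)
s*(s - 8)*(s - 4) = s^3 - 12*s^2 + 32*s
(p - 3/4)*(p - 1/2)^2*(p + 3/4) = p^4 - p^3 - 5*p^2/16 + 9*p/16 - 9/64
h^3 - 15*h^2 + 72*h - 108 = (h - 6)^2*(h - 3)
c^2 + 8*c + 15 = (c + 3)*(c + 5)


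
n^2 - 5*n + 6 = (n - 3)*(n - 2)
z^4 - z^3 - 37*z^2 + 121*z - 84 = (z - 4)*(z - 3)*(z - 1)*(z + 7)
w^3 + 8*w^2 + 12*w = w*(w + 2)*(w + 6)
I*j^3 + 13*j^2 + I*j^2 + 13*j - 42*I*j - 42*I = (j - 7*I)*(j - 6*I)*(I*j + I)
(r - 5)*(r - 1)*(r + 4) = r^3 - 2*r^2 - 19*r + 20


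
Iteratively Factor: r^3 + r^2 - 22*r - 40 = (r - 5)*(r^2 + 6*r + 8) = (r - 5)*(r + 4)*(r + 2)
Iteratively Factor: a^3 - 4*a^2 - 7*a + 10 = (a - 1)*(a^2 - 3*a - 10) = (a - 5)*(a - 1)*(a + 2)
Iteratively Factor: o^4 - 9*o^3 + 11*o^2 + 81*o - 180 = (o - 5)*(o^3 - 4*o^2 - 9*o + 36) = (o - 5)*(o - 3)*(o^2 - o - 12) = (o - 5)*(o - 4)*(o - 3)*(o + 3)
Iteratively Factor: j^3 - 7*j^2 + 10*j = (j)*(j^2 - 7*j + 10) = j*(j - 5)*(j - 2)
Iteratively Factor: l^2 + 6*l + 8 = (l + 4)*(l + 2)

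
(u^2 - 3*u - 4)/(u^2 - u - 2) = (u - 4)/(u - 2)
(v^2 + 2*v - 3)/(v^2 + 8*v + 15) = (v - 1)/(v + 5)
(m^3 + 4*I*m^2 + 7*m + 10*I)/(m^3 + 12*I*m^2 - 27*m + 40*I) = (m^2 - I*m + 2)/(m^2 + 7*I*m + 8)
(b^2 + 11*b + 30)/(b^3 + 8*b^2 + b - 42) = (b^2 + 11*b + 30)/(b^3 + 8*b^2 + b - 42)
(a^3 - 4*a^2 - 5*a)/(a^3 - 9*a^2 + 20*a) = (a + 1)/(a - 4)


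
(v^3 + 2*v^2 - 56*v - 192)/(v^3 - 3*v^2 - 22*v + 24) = (v^2 - 2*v - 48)/(v^2 - 7*v + 6)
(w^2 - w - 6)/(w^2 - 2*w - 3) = (w + 2)/(w + 1)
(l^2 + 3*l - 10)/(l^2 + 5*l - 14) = (l + 5)/(l + 7)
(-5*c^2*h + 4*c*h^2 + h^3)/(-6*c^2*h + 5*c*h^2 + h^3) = (5*c + h)/(6*c + h)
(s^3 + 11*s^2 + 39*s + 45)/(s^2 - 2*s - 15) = (s^2 + 8*s + 15)/(s - 5)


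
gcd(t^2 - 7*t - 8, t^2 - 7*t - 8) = t^2 - 7*t - 8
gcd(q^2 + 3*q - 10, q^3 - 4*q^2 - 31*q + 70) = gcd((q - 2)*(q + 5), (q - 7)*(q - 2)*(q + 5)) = q^2 + 3*q - 10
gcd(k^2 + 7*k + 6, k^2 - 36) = k + 6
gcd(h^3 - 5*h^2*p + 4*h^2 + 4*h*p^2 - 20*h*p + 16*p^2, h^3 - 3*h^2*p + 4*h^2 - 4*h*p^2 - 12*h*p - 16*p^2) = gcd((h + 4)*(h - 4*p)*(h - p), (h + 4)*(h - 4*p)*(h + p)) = -h^2 + 4*h*p - 4*h + 16*p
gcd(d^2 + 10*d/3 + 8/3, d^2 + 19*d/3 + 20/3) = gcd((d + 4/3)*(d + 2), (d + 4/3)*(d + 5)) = d + 4/3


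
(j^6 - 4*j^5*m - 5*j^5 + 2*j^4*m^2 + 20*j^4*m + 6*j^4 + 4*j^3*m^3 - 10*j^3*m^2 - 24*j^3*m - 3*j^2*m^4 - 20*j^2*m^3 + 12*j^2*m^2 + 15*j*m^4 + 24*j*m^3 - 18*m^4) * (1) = j^6 - 4*j^5*m - 5*j^5 + 2*j^4*m^2 + 20*j^4*m + 6*j^4 + 4*j^3*m^3 - 10*j^3*m^2 - 24*j^3*m - 3*j^2*m^4 - 20*j^2*m^3 + 12*j^2*m^2 + 15*j*m^4 + 24*j*m^3 - 18*m^4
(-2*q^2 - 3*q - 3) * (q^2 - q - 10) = -2*q^4 - q^3 + 20*q^2 + 33*q + 30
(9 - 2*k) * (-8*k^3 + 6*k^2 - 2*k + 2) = 16*k^4 - 84*k^3 + 58*k^2 - 22*k + 18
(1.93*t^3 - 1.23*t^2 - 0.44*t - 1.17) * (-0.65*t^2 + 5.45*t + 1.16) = -1.2545*t^5 + 11.318*t^4 - 4.1787*t^3 - 3.0643*t^2 - 6.8869*t - 1.3572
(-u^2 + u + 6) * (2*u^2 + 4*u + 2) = -2*u^4 - 2*u^3 + 14*u^2 + 26*u + 12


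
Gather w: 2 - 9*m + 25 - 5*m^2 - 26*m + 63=-5*m^2 - 35*m + 90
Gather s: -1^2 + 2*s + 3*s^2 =3*s^2 + 2*s - 1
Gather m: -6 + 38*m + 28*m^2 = 28*m^2 + 38*m - 6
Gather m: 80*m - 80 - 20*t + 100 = 80*m - 20*t + 20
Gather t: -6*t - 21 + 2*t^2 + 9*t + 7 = 2*t^2 + 3*t - 14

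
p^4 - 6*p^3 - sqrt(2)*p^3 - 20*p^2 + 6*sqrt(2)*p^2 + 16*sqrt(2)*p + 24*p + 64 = (p - 8)*(p + 2)*(p - 2*sqrt(2))*(p + sqrt(2))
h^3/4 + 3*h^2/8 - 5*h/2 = h*(h/4 + 1)*(h - 5/2)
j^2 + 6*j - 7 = (j - 1)*(j + 7)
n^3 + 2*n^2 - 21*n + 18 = (n - 3)*(n - 1)*(n + 6)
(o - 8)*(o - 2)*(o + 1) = o^3 - 9*o^2 + 6*o + 16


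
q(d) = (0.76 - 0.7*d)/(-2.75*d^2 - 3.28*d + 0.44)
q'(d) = (0.76 - 0.7*d)*(5.5*d + 3.28)/(-2.75*d^2 - 3.28*d + 0.44)^2 - 0.7/(-2.75*d^2 - 3.28*d + 0.44) = (-1.925*d^2 + 4.18*d + 2.1848)/(7.5625*d^4 + 18.04*d^3 + 8.3384*d^2 - 2.8864*d + 0.1936)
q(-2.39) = -0.33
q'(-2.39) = -0.34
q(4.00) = 0.04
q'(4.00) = -0.00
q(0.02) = 2.00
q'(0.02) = 16.27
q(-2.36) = -0.34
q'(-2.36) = -0.36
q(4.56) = 0.03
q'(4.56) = -0.00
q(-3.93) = -0.12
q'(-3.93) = -0.05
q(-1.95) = -0.59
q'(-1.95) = -1.01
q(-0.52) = 0.80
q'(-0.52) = -0.26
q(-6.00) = -0.06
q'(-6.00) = -0.01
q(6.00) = 0.03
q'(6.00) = -0.00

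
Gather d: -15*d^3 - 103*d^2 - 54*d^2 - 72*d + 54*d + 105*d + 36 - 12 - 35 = -15*d^3 - 157*d^2 + 87*d - 11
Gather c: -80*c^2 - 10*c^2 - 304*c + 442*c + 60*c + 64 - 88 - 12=-90*c^2 + 198*c - 36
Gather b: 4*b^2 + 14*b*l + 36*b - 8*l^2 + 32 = 4*b^2 + b*(14*l + 36) - 8*l^2 + 32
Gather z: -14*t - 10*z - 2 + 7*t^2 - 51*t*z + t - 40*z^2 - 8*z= 7*t^2 - 13*t - 40*z^2 + z*(-51*t - 18) - 2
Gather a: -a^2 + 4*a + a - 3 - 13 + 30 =-a^2 + 5*a + 14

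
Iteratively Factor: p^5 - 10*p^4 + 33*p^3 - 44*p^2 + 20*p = (p)*(p^4 - 10*p^3 + 33*p^2 - 44*p + 20) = p*(p - 1)*(p^3 - 9*p^2 + 24*p - 20) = p*(p - 2)*(p - 1)*(p^2 - 7*p + 10) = p*(p - 2)^2*(p - 1)*(p - 5)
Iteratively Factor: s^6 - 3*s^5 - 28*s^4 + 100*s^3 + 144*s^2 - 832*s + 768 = (s - 2)*(s^5 - s^4 - 30*s^3 + 40*s^2 + 224*s - 384) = (s - 2)^2*(s^4 + s^3 - 28*s^2 - 16*s + 192) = (s - 4)*(s - 2)^2*(s^3 + 5*s^2 - 8*s - 48) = (s - 4)*(s - 3)*(s - 2)^2*(s^2 + 8*s + 16) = (s - 4)*(s - 3)*(s - 2)^2*(s + 4)*(s + 4)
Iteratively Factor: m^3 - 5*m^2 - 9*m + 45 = (m + 3)*(m^2 - 8*m + 15) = (m - 5)*(m + 3)*(m - 3)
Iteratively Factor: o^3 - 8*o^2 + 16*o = (o - 4)*(o^2 - 4*o) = o*(o - 4)*(o - 4)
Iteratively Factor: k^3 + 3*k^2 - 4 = (k - 1)*(k^2 + 4*k + 4) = (k - 1)*(k + 2)*(k + 2)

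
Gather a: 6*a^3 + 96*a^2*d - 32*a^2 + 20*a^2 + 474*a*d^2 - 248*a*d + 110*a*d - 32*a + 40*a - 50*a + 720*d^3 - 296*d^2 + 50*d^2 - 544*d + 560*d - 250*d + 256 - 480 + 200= 6*a^3 + a^2*(96*d - 12) + a*(474*d^2 - 138*d - 42) + 720*d^3 - 246*d^2 - 234*d - 24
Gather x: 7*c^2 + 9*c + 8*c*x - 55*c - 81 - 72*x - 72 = 7*c^2 - 46*c + x*(8*c - 72) - 153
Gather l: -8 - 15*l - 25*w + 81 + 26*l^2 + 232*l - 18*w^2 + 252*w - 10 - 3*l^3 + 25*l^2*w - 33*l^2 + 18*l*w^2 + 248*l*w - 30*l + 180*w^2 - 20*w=-3*l^3 + l^2*(25*w - 7) + l*(18*w^2 + 248*w + 187) + 162*w^2 + 207*w + 63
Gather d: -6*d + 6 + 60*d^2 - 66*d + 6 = 60*d^2 - 72*d + 12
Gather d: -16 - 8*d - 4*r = -8*d - 4*r - 16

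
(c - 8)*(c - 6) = c^2 - 14*c + 48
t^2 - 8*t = t*(t - 8)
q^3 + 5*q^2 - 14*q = q*(q - 2)*(q + 7)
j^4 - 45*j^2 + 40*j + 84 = (j - 6)*(j - 2)*(j + 1)*(j + 7)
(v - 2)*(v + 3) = v^2 + v - 6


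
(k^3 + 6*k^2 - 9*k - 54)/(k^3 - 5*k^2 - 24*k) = (k^2 + 3*k - 18)/(k*(k - 8))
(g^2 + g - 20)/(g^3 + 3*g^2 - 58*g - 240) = (g - 4)/(g^2 - 2*g - 48)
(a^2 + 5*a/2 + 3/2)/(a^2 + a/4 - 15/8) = 4*(a + 1)/(4*a - 5)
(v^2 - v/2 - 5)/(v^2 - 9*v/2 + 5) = (v + 2)/(v - 2)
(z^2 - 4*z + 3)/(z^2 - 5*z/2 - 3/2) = 2*(z - 1)/(2*z + 1)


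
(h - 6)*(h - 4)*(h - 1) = h^3 - 11*h^2 + 34*h - 24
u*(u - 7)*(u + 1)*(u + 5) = u^4 - u^3 - 37*u^2 - 35*u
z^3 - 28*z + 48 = (z - 4)*(z - 2)*(z + 6)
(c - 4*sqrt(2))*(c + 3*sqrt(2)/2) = c^2 - 5*sqrt(2)*c/2 - 12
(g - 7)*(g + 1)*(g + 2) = g^3 - 4*g^2 - 19*g - 14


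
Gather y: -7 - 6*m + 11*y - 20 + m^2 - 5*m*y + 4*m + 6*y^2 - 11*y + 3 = m^2 - 5*m*y - 2*m + 6*y^2 - 24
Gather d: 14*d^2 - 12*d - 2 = 14*d^2 - 12*d - 2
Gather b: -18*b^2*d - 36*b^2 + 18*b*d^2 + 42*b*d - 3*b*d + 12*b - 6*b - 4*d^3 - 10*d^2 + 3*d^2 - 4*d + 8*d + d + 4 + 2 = b^2*(-18*d - 36) + b*(18*d^2 + 39*d + 6) - 4*d^3 - 7*d^2 + 5*d + 6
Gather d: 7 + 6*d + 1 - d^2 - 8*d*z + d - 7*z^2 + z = -d^2 + d*(7 - 8*z) - 7*z^2 + z + 8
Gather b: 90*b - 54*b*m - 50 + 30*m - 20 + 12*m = b*(90 - 54*m) + 42*m - 70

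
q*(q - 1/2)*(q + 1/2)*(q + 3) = q^4 + 3*q^3 - q^2/4 - 3*q/4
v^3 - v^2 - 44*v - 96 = (v - 8)*(v + 3)*(v + 4)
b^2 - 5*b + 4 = (b - 4)*(b - 1)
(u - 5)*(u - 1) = u^2 - 6*u + 5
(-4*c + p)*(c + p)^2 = -4*c^3 - 7*c^2*p - 2*c*p^2 + p^3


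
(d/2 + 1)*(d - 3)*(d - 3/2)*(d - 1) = d^4/2 - 7*d^3/4 - d^2 + 27*d/4 - 9/2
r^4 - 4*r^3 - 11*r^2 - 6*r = r*(r - 6)*(r + 1)^2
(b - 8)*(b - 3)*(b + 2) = b^3 - 9*b^2 + 2*b + 48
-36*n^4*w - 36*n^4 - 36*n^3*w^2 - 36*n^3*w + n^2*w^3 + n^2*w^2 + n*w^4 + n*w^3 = (-6*n + w)*(n + w)*(6*n + w)*(n*w + n)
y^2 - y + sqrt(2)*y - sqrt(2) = (y - 1)*(y + sqrt(2))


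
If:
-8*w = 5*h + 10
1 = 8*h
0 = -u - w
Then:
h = 1/8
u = 85/64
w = -85/64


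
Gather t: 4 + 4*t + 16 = 4*t + 20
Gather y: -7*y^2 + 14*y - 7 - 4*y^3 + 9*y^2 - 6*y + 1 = -4*y^3 + 2*y^2 + 8*y - 6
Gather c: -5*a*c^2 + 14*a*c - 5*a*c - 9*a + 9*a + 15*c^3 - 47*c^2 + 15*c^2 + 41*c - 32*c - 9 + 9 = 15*c^3 + c^2*(-5*a - 32) + c*(9*a + 9)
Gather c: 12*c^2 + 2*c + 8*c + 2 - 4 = 12*c^2 + 10*c - 2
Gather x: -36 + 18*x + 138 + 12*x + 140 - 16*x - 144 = 14*x + 98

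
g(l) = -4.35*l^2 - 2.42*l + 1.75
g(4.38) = -92.30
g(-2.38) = -17.13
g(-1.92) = -9.64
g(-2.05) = -11.57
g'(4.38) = -40.53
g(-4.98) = -94.08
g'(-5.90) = 48.91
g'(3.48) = -32.70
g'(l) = -8.7*l - 2.42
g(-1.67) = -6.34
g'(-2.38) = 18.29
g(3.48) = -59.35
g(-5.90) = -135.40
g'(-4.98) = 40.91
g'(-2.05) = 15.42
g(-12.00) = -595.61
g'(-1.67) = 12.11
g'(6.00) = -54.62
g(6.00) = -169.37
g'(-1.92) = 14.28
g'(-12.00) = 101.98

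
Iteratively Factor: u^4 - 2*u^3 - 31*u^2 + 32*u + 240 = (u + 3)*(u^3 - 5*u^2 - 16*u + 80) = (u + 3)*(u + 4)*(u^2 - 9*u + 20) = (u - 4)*(u + 3)*(u + 4)*(u - 5)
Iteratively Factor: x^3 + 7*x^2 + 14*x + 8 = (x + 2)*(x^2 + 5*x + 4) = (x + 2)*(x + 4)*(x + 1)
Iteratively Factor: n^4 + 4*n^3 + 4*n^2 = (n)*(n^3 + 4*n^2 + 4*n) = n*(n + 2)*(n^2 + 2*n) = n^2*(n + 2)*(n + 2)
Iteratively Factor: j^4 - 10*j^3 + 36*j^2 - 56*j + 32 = (j - 2)*(j^3 - 8*j^2 + 20*j - 16) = (j - 4)*(j - 2)*(j^2 - 4*j + 4) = (j - 4)*(j - 2)^2*(j - 2)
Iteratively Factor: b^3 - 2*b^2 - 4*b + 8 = (b - 2)*(b^2 - 4) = (b - 2)^2*(b + 2)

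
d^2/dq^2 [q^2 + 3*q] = 2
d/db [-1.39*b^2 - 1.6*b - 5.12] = -2.78*b - 1.6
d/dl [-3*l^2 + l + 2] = 1 - 6*l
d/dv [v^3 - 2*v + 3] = 3*v^2 - 2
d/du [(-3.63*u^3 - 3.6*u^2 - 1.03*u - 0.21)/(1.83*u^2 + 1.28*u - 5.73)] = (-6.6429*u^4 - 9.2928*u^3 + 59.6766*u^2 + 42.0246*u + 6.1707)/(3.3489*u^4 + 4.6848*u^3 - 19.3334*u^2 - 14.6688*u + 32.8329)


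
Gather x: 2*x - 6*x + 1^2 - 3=-4*x - 2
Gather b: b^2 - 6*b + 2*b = b^2 - 4*b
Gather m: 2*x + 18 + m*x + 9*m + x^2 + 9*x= m*(x + 9) + x^2 + 11*x + 18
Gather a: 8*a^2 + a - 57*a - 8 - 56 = 8*a^2 - 56*a - 64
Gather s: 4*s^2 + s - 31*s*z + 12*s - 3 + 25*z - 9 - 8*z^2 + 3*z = 4*s^2 + s*(13 - 31*z) - 8*z^2 + 28*z - 12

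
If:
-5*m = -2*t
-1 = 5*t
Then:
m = -2/25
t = -1/5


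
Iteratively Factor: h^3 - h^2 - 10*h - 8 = (h - 4)*(h^2 + 3*h + 2) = (h - 4)*(h + 2)*(h + 1)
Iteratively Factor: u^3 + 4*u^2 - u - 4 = (u - 1)*(u^2 + 5*u + 4) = (u - 1)*(u + 4)*(u + 1)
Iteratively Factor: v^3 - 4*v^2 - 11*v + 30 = (v - 2)*(v^2 - 2*v - 15) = (v - 5)*(v - 2)*(v + 3)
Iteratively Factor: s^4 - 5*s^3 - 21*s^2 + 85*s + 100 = (s - 5)*(s^3 - 21*s - 20) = (s - 5)^2*(s^2 + 5*s + 4) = (s - 5)^2*(s + 4)*(s + 1)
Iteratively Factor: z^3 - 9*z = (z - 3)*(z^2 + 3*z) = z*(z - 3)*(z + 3)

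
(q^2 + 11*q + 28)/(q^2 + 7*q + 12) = (q + 7)/(q + 3)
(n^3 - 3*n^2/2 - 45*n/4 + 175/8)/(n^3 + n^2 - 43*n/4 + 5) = (4*n^2 + 4*n - 35)/(2*(2*n^2 + 7*n - 4))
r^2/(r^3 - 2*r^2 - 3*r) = r/(r^2 - 2*r - 3)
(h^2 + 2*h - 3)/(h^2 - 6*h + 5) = (h + 3)/(h - 5)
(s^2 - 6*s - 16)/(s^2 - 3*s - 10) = (s - 8)/(s - 5)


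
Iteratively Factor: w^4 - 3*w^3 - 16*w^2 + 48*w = (w)*(w^3 - 3*w^2 - 16*w + 48) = w*(w - 4)*(w^2 + w - 12) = w*(w - 4)*(w + 4)*(w - 3)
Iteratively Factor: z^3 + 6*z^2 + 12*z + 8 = (z + 2)*(z^2 + 4*z + 4) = (z + 2)^2*(z + 2)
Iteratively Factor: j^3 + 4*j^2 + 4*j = (j + 2)*(j^2 + 2*j) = (j + 2)^2*(j)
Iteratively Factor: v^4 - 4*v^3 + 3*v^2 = (v)*(v^3 - 4*v^2 + 3*v) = v*(v - 1)*(v^2 - 3*v) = v*(v - 3)*(v - 1)*(v)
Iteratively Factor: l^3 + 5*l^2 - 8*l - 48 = (l + 4)*(l^2 + l - 12) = (l - 3)*(l + 4)*(l + 4)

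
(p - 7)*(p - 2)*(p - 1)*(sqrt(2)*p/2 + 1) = sqrt(2)*p^4/2 - 5*sqrt(2)*p^3 + p^3 - 10*p^2 + 23*sqrt(2)*p^2/2 - 7*sqrt(2)*p + 23*p - 14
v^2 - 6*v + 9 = (v - 3)^2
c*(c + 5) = c^2 + 5*c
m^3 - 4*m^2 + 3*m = m*(m - 3)*(m - 1)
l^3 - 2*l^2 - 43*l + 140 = (l - 5)*(l - 4)*(l + 7)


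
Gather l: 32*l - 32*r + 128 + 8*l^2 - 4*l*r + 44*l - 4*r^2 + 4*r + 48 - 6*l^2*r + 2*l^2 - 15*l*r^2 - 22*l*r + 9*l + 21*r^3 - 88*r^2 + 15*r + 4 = l^2*(10 - 6*r) + l*(-15*r^2 - 26*r + 85) + 21*r^3 - 92*r^2 - 13*r + 180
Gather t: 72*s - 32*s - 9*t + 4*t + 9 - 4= 40*s - 5*t + 5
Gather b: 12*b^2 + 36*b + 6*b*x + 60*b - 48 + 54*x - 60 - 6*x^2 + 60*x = 12*b^2 + b*(6*x + 96) - 6*x^2 + 114*x - 108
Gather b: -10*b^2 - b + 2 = -10*b^2 - b + 2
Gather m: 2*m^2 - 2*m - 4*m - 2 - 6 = 2*m^2 - 6*m - 8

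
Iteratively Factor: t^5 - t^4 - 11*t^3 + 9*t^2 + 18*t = (t - 2)*(t^4 + t^3 - 9*t^2 - 9*t) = (t - 3)*(t - 2)*(t^3 + 4*t^2 + 3*t) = (t - 3)*(t - 2)*(t + 1)*(t^2 + 3*t) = t*(t - 3)*(t - 2)*(t + 1)*(t + 3)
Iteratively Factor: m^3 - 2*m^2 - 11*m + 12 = (m - 1)*(m^2 - m - 12) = (m - 1)*(m + 3)*(m - 4)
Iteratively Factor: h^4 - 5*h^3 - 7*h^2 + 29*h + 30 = (h - 3)*(h^3 - 2*h^2 - 13*h - 10) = (h - 3)*(h + 1)*(h^2 - 3*h - 10) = (h - 5)*(h - 3)*(h + 1)*(h + 2)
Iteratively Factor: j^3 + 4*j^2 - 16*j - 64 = (j + 4)*(j^2 - 16) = (j + 4)^2*(j - 4)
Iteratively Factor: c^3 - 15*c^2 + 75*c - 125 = (c - 5)*(c^2 - 10*c + 25) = (c - 5)^2*(c - 5)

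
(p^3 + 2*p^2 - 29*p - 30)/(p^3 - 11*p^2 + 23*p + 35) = (p + 6)/(p - 7)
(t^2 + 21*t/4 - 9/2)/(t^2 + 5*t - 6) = (t - 3/4)/(t - 1)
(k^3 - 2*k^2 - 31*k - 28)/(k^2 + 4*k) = k - 6 - 7/k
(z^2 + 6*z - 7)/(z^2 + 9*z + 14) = (z - 1)/(z + 2)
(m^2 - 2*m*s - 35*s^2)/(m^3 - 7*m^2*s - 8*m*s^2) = (-m^2 + 2*m*s + 35*s^2)/(m*(-m^2 + 7*m*s + 8*s^2))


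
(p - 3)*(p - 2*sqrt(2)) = p^2 - 3*p - 2*sqrt(2)*p + 6*sqrt(2)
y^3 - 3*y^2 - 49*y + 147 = (y - 7)*(y - 3)*(y + 7)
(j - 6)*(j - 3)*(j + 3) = j^3 - 6*j^2 - 9*j + 54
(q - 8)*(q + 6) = q^2 - 2*q - 48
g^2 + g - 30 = (g - 5)*(g + 6)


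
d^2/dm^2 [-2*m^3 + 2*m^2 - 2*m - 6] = 4 - 12*m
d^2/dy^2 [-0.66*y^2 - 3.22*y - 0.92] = -1.32000000000000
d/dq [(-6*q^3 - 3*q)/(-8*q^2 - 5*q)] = 12*(4*q^2 + 5*q - 2)/(64*q^2 + 80*q + 25)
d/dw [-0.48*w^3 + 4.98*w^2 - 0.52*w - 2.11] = -1.44*w^2 + 9.96*w - 0.52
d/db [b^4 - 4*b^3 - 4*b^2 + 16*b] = 4*b^3 - 12*b^2 - 8*b + 16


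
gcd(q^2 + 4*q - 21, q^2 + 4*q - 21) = q^2 + 4*q - 21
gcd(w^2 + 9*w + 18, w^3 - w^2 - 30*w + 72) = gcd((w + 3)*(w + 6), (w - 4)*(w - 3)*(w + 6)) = w + 6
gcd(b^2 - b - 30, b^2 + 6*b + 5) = b + 5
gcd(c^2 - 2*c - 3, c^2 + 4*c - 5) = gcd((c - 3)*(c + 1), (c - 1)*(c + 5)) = 1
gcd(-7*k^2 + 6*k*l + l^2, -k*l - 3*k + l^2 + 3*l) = k - l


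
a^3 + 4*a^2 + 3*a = a*(a + 1)*(a + 3)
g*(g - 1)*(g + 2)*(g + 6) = g^4 + 7*g^3 + 4*g^2 - 12*g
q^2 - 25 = (q - 5)*(q + 5)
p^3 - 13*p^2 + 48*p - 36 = (p - 6)^2*(p - 1)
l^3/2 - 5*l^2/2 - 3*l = l*(l/2 + 1/2)*(l - 6)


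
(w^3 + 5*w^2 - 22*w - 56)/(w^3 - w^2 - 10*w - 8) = (w + 7)/(w + 1)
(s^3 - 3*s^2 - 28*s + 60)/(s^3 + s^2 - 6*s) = (s^2 - s - 30)/(s*(s + 3))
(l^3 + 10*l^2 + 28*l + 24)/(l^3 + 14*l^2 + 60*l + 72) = (l + 2)/(l + 6)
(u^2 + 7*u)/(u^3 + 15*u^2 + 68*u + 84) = u/(u^2 + 8*u + 12)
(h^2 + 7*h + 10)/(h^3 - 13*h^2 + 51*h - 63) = (h^2 + 7*h + 10)/(h^3 - 13*h^2 + 51*h - 63)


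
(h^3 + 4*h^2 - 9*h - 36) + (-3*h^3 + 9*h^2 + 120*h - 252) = -2*h^3 + 13*h^2 + 111*h - 288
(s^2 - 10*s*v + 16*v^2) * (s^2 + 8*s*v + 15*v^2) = s^4 - 2*s^3*v - 49*s^2*v^2 - 22*s*v^3 + 240*v^4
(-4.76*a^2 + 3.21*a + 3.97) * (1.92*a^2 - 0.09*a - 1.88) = -9.1392*a^4 + 6.5916*a^3 + 16.2823*a^2 - 6.3921*a - 7.4636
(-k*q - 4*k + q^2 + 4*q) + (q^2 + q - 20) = -k*q - 4*k + 2*q^2 + 5*q - 20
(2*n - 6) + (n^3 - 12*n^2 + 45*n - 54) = n^3 - 12*n^2 + 47*n - 60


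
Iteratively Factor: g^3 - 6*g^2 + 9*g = (g - 3)*(g^2 - 3*g) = g*(g - 3)*(g - 3)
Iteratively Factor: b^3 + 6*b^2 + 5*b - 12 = (b - 1)*(b^2 + 7*b + 12) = (b - 1)*(b + 4)*(b + 3)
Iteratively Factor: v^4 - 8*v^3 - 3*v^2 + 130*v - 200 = (v - 5)*(v^3 - 3*v^2 - 18*v + 40) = (v - 5)*(v - 2)*(v^2 - v - 20) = (v - 5)*(v - 2)*(v + 4)*(v - 5)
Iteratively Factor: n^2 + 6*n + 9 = (n + 3)*(n + 3)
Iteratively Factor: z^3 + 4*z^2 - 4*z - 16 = (z + 2)*(z^2 + 2*z - 8) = (z + 2)*(z + 4)*(z - 2)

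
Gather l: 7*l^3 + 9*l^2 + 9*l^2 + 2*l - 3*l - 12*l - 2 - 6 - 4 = 7*l^3 + 18*l^2 - 13*l - 12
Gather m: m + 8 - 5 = m + 3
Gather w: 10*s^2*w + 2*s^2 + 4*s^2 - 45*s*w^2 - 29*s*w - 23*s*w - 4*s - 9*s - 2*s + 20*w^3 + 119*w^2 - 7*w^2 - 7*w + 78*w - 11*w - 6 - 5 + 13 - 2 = 6*s^2 - 15*s + 20*w^3 + w^2*(112 - 45*s) + w*(10*s^2 - 52*s + 60)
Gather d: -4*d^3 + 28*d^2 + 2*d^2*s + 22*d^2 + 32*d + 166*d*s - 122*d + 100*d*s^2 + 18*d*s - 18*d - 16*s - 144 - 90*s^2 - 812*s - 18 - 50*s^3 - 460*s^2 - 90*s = -4*d^3 + d^2*(2*s + 50) + d*(100*s^2 + 184*s - 108) - 50*s^3 - 550*s^2 - 918*s - 162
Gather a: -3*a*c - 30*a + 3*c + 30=a*(-3*c - 30) + 3*c + 30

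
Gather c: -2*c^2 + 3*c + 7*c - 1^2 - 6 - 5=-2*c^2 + 10*c - 12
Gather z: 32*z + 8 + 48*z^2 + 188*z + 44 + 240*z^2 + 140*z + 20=288*z^2 + 360*z + 72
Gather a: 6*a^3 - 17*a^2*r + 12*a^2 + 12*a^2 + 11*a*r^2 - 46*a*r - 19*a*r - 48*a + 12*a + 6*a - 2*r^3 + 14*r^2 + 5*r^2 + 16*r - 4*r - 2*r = 6*a^3 + a^2*(24 - 17*r) + a*(11*r^2 - 65*r - 30) - 2*r^3 + 19*r^2 + 10*r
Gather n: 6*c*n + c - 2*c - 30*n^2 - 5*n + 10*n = -c - 30*n^2 + n*(6*c + 5)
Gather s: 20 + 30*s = 30*s + 20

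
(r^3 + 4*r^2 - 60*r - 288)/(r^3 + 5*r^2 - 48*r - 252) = (r - 8)/(r - 7)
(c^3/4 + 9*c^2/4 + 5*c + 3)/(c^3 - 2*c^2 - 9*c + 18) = (c^3 + 9*c^2 + 20*c + 12)/(4*(c^3 - 2*c^2 - 9*c + 18))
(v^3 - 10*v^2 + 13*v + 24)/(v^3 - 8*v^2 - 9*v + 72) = (v + 1)/(v + 3)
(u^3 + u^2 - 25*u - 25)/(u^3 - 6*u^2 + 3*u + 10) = (u + 5)/(u - 2)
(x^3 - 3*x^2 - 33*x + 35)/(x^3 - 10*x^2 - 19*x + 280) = (x - 1)/(x - 8)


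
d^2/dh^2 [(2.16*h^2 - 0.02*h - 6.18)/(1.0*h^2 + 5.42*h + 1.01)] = (-23.4544*h^3 - 50.1696*h^2 - 200.8524*h - 345.982904)/(1.0*h^6 + 16.26*h^5 + 91.1592*h^4 + 192.065288*h^3 + 92.070792*h^2 + 16.586826*h + 1.030301)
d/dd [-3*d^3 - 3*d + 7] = -9*d^2 - 3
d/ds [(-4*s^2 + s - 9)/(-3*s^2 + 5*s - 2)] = (-17*s^2 - 38*s + 43)/(9*s^4 - 30*s^3 + 37*s^2 - 20*s + 4)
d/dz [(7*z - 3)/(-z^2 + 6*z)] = (7*z^2 - 6*z + 18)/(z^2*(z^2 - 12*z + 36))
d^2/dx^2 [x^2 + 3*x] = 2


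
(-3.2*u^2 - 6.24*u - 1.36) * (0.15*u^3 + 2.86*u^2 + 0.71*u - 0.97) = -0.48*u^5 - 10.088*u^4 - 20.3224*u^3 - 5.216*u^2 + 5.0872*u + 1.3192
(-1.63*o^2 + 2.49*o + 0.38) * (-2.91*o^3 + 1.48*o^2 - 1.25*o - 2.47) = 4.7433*o^5 - 9.6583*o^4 + 4.6169*o^3 + 1.476*o^2 - 6.6253*o - 0.9386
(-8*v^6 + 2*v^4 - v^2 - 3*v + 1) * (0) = 0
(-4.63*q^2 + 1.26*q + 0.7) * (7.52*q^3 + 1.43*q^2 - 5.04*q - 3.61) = -34.8176*q^5 + 2.8543*q^4 + 30.401*q^3 + 11.3649*q^2 - 8.0766*q - 2.527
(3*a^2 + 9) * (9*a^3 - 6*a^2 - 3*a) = 27*a^5 - 18*a^4 + 72*a^3 - 54*a^2 - 27*a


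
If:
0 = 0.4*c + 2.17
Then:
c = -5.42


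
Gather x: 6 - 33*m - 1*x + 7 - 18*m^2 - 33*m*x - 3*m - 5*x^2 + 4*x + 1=-18*m^2 - 36*m - 5*x^2 + x*(3 - 33*m) + 14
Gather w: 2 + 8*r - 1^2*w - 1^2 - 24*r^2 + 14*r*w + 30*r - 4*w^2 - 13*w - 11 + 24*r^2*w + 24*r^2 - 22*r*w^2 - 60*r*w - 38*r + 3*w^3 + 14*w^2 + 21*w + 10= 3*w^3 + w^2*(10 - 22*r) + w*(24*r^2 - 46*r + 7)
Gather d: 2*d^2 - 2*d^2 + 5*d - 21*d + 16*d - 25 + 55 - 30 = 0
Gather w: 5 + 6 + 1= 12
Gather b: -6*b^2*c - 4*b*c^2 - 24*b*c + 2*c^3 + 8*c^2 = -6*b^2*c + b*(-4*c^2 - 24*c) + 2*c^3 + 8*c^2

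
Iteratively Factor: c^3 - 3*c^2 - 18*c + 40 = (c - 5)*(c^2 + 2*c - 8) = (c - 5)*(c - 2)*(c + 4)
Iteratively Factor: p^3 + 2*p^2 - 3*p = (p + 3)*(p^2 - p) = (p - 1)*(p + 3)*(p)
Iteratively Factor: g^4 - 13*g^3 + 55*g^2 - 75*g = (g)*(g^3 - 13*g^2 + 55*g - 75) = g*(g - 3)*(g^2 - 10*g + 25) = g*(g - 5)*(g - 3)*(g - 5)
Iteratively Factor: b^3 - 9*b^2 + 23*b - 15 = (b - 3)*(b^2 - 6*b + 5) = (b - 5)*(b - 3)*(b - 1)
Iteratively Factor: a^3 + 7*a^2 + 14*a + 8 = (a + 1)*(a^2 + 6*a + 8) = (a + 1)*(a + 4)*(a + 2)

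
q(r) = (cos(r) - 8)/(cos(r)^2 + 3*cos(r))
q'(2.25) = -4.75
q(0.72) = -2.57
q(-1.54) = -85.39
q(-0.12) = -1.77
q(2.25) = 5.79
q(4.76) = -54.83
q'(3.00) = -0.26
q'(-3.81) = -2.22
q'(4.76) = 1175.56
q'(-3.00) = 0.26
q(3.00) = 4.52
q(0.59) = -2.25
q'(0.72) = -2.94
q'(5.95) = 0.90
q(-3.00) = 4.52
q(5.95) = -1.89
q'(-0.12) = 0.30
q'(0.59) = -2.01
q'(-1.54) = 2810.87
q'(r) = (2*sin(r)*cos(r) + 3*sin(r))*(cos(r) - 8)/(cos(r)^2 + 3*cos(r))^2 - sin(r)/(cos(r)^2 + 3*cos(r))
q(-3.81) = 5.05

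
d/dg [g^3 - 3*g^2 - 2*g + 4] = 3*g^2 - 6*g - 2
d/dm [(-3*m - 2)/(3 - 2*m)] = -13/(2*m - 3)^2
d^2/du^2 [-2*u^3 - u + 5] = -12*u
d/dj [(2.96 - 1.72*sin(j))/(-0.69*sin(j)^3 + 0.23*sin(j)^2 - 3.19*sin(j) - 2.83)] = (-2.3736*sin(j)^3 + 6.5228*sin(j)^2 - 1.3616*sin(j) + 14.31)*cos(j)/(0.4761*sin(j)^6 - 0.3174*sin(j)^5 + 4.4551*sin(j)^4 + 2.438*sin(j)^3 + 8.8743*sin(j)^2 + 18.0554*sin(j) + 8.0089)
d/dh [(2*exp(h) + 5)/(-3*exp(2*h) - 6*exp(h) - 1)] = (6*exp(2*h) + 30*exp(h) + 28)*exp(h)/(9*exp(4*h) + 36*exp(3*h) + 42*exp(2*h) + 12*exp(h) + 1)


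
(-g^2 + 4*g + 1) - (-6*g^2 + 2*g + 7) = 5*g^2 + 2*g - 6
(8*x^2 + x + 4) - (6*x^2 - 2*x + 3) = 2*x^2 + 3*x + 1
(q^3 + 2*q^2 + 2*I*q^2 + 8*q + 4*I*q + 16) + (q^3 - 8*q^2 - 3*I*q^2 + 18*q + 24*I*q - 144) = 2*q^3 - 6*q^2 - I*q^2 + 26*q + 28*I*q - 128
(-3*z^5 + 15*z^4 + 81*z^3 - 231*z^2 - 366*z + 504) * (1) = -3*z^5 + 15*z^4 + 81*z^3 - 231*z^2 - 366*z + 504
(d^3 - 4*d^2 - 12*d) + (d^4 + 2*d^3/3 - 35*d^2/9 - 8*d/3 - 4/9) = d^4 + 5*d^3/3 - 71*d^2/9 - 44*d/3 - 4/9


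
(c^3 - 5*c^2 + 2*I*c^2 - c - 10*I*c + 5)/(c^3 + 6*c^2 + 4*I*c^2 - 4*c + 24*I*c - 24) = (c^3 + c^2*(-5 + 2*I) + c*(-1 - 10*I) + 5)/(c^3 + c^2*(6 + 4*I) + c*(-4 + 24*I) - 24)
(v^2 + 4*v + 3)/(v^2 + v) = (v + 3)/v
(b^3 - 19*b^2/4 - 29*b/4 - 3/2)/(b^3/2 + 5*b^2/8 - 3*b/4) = 2*(4*b^3 - 19*b^2 - 29*b - 6)/(b*(4*b^2 + 5*b - 6))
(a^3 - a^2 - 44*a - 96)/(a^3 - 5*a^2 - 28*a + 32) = (a + 3)/(a - 1)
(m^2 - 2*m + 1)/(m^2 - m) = (m - 1)/m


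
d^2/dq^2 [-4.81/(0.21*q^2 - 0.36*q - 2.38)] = (-0.424242*q^2 + 0.727272*q + 4.81*(0.42*q - 0.36)*(0.84*q - 0.72) + 4.808076)/(-0.21*q^2 + 0.36*q + 2.38)^3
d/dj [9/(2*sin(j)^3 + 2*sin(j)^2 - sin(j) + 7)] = 9*(-6*sin(j)^2 - 4*sin(j) + 1)*cos(j)/(2*sin(j)^3 + 2*sin(j)^2 - sin(j) + 7)^2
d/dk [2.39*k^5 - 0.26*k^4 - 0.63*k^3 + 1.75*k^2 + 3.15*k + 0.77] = 11.95*k^4 - 1.04*k^3 - 1.89*k^2 + 3.5*k + 3.15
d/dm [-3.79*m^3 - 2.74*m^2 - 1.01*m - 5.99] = -11.37*m^2 - 5.48*m - 1.01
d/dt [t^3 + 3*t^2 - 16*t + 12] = 3*t^2 + 6*t - 16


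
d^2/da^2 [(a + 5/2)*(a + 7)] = 2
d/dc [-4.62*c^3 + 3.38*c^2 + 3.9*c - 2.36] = -13.86*c^2 + 6.76*c + 3.9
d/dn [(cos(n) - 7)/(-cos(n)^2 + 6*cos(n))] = (-sin(n) - 42*sin(n)/cos(n)^2 + 14*tan(n))/(cos(n) - 6)^2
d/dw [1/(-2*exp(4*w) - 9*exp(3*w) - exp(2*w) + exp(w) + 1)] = (8*exp(3*w) + 27*exp(2*w) + 2*exp(w) - 1)*exp(w)/(2*exp(4*w) + 9*exp(3*w) + exp(2*w) - exp(w) - 1)^2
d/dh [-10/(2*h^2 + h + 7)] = 10*(4*h + 1)/(2*h^2 + h + 7)^2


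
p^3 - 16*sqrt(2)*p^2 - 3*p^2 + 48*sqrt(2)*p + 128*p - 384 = (p - 3)*(p - 8*sqrt(2))^2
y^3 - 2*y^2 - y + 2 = (y - 2)*(y - 1)*(y + 1)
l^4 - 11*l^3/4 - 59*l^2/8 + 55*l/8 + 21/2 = (l - 4)*(l - 3/2)*(l + 1)*(l + 7/4)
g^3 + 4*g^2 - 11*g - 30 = (g - 3)*(g + 2)*(g + 5)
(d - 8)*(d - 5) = d^2 - 13*d + 40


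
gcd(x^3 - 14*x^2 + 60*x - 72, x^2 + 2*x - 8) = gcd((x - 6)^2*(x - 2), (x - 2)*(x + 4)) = x - 2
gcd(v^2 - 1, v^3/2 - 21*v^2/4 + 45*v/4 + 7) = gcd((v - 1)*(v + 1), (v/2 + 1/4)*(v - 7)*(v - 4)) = 1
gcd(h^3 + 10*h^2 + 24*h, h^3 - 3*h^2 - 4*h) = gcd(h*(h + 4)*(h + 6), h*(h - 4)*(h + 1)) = h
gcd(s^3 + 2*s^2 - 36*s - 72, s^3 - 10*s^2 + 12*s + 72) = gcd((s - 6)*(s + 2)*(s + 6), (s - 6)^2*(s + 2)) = s^2 - 4*s - 12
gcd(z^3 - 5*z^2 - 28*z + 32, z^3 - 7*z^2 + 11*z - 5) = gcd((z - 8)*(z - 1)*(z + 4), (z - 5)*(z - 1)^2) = z - 1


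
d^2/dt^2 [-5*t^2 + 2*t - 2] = -10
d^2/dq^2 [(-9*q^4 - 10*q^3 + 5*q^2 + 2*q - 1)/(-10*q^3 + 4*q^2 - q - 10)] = 2*(-46*q^6 - 3708*q^5 - 6063*q^4 + 4278*q^3 + 6378*q^2 + 2448*q - 439)/(1000*q^9 - 1200*q^8 + 780*q^7 + 2696*q^6 - 2322*q^5 + 1068*q^4 + 2761*q^3 - 1170*q^2 + 300*q + 1000)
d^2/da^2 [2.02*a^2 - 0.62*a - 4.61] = 4.04000000000000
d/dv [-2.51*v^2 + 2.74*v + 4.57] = 2.74 - 5.02*v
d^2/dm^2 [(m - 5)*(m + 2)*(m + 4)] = 6*m + 2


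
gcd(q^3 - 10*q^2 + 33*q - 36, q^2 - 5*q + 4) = q - 4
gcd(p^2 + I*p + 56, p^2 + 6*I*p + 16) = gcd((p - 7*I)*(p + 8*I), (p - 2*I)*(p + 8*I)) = p + 8*I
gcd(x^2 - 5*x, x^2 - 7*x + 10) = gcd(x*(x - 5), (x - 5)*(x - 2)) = x - 5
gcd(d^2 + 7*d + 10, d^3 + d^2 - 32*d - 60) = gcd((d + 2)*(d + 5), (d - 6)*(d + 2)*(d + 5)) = d^2 + 7*d + 10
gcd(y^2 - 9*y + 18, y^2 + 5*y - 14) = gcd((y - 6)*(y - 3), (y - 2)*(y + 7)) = 1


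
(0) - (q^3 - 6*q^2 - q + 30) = -q^3 + 6*q^2 + q - 30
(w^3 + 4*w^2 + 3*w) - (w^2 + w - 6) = w^3 + 3*w^2 + 2*w + 6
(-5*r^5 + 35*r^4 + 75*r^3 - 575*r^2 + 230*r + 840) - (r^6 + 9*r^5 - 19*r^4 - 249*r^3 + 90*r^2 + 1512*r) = -r^6 - 14*r^5 + 54*r^4 + 324*r^3 - 665*r^2 - 1282*r + 840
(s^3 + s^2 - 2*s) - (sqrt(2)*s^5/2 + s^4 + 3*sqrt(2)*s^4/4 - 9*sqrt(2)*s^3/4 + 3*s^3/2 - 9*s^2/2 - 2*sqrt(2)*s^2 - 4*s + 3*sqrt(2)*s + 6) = -sqrt(2)*s^5/2 - 3*sqrt(2)*s^4/4 - s^4 - s^3/2 + 9*sqrt(2)*s^3/4 + 2*sqrt(2)*s^2 + 11*s^2/2 - 3*sqrt(2)*s + 2*s - 6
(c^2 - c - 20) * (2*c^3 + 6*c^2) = 2*c^5 + 4*c^4 - 46*c^3 - 120*c^2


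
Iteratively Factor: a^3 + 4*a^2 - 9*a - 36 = (a - 3)*(a^2 + 7*a + 12) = (a - 3)*(a + 4)*(a + 3)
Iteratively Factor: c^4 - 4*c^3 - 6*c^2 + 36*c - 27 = (c + 3)*(c^3 - 7*c^2 + 15*c - 9) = (c - 1)*(c + 3)*(c^2 - 6*c + 9) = (c - 3)*(c - 1)*(c + 3)*(c - 3)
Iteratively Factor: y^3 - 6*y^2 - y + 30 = (y - 3)*(y^2 - 3*y - 10) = (y - 5)*(y - 3)*(y + 2)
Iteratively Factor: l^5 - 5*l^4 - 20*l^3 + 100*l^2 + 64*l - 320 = (l - 5)*(l^4 - 20*l^2 + 64) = (l - 5)*(l + 2)*(l^3 - 2*l^2 - 16*l + 32) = (l - 5)*(l - 4)*(l + 2)*(l^2 + 2*l - 8) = (l - 5)*(l - 4)*(l + 2)*(l + 4)*(l - 2)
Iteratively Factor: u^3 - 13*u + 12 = (u + 4)*(u^2 - 4*u + 3) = (u - 3)*(u + 4)*(u - 1)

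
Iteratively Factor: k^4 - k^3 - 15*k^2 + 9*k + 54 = (k + 3)*(k^3 - 4*k^2 - 3*k + 18) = (k - 3)*(k + 3)*(k^2 - k - 6) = (k - 3)*(k + 2)*(k + 3)*(k - 3)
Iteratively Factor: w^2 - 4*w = (w - 4)*(w)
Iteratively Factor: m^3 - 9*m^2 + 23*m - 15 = (m - 1)*(m^2 - 8*m + 15) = (m - 5)*(m - 1)*(m - 3)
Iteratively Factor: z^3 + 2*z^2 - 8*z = (z + 4)*(z^2 - 2*z) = (z - 2)*(z + 4)*(z)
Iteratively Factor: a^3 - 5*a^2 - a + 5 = (a - 1)*(a^2 - 4*a - 5) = (a - 5)*(a - 1)*(a + 1)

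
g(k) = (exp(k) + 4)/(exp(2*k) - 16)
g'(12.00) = 0.00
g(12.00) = 0.00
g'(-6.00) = 0.00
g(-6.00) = -0.25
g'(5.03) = -0.01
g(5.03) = 0.01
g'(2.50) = -0.18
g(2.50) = 0.12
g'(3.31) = -0.05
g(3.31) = 0.04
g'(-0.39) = -0.06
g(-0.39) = -0.30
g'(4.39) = -0.01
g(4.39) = 0.01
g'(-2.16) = -0.01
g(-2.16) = -0.26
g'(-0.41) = -0.06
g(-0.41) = -0.30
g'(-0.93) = -0.03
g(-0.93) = -0.28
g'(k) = -2*(exp(k) + 4)*exp(2*k)/(exp(2*k) - 16)^2 + exp(k)/(exp(2*k) - 16) = -exp(k)/(exp(2*k) - 8*exp(k) + 16)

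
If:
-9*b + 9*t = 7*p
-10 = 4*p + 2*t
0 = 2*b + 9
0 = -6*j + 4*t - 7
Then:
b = -9/2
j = -213/50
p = -9/50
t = -116/25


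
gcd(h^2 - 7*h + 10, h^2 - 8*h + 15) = h - 5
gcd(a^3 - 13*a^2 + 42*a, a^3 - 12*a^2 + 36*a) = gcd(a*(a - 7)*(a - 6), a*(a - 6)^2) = a^2 - 6*a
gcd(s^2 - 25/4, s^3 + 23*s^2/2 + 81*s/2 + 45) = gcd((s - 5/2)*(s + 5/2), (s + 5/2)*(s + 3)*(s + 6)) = s + 5/2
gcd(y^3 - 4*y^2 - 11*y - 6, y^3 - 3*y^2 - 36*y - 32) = y + 1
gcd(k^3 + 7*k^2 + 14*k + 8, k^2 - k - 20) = k + 4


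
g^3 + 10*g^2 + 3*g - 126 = (g - 3)*(g + 6)*(g + 7)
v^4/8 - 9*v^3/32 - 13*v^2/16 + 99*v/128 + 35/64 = (v/4 + 1/2)*(v/2 + 1/4)*(v - 7/2)*(v - 5/4)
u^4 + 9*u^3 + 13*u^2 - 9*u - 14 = (u - 1)*(u + 1)*(u + 2)*(u + 7)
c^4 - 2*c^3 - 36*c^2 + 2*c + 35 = (c - 7)*(c - 1)*(c + 1)*(c + 5)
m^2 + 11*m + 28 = (m + 4)*(m + 7)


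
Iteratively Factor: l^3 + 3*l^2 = (l)*(l^2 + 3*l) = l^2*(l + 3)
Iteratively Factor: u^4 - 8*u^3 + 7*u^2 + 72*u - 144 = (u - 4)*(u^3 - 4*u^2 - 9*u + 36) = (u - 4)^2*(u^2 - 9) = (u - 4)^2*(u + 3)*(u - 3)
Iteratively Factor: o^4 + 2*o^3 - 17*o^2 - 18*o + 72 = (o + 3)*(o^3 - o^2 - 14*o + 24) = (o + 3)*(o + 4)*(o^2 - 5*o + 6) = (o - 2)*(o + 3)*(o + 4)*(o - 3)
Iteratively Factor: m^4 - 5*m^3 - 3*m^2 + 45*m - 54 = (m - 3)*(m^3 - 2*m^2 - 9*m + 18) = (m - 3)*(m + 3)*(m^2 - 5*m + 6) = (m - 3)^2*(m + 3)*(m - 2)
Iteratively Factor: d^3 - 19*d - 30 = (d + 2)*(d^2 - 2*d - 15) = (d - 5)*(d + 2)*(d + 3)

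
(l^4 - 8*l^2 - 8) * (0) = 0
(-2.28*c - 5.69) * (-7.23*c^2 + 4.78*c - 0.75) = 16.4844*c^3 + 30.2403*c^2 - 25.4882*c + 4.2675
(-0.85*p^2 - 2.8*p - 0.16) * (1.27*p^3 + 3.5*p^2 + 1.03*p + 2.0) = -1.0795*p^5 - 6.531*p^4 - 10.8787*p^3 - 5.144*p^2 - 5.7648*p - 0.32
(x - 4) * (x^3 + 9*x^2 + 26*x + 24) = x^4 + 5*x^3 - 10*x^2 - 80*x - 96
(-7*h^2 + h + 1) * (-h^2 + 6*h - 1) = 7*h^4 - 43*h^3 + 12*h^2 + 5*h - 1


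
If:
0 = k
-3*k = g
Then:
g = 0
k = 0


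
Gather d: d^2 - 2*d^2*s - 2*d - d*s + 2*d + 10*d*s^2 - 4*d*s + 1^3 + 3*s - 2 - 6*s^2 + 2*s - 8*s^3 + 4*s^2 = d^2*(1 - 2*s) + d*(10*s^2 - 5*s) - 8*s^3 - 2*s^2 + 5*s - 1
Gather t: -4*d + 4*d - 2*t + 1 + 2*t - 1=0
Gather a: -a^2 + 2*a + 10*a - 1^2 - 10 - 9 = -a^2 + 12*a - 20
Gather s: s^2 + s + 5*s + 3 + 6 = s^2 + 6*s + 9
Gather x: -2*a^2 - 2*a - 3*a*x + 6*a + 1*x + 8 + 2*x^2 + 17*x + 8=-2*a^2 + 4*a + 2*x^2 + x*(18 - 3*a) + 16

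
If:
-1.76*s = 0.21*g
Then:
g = -8.38095238095238*s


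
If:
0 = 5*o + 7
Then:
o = -7/5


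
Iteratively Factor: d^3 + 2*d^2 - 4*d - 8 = (d + 2)*(d^2 - 4) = (d + 2)^2*(d - 2)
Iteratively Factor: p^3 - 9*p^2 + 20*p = (p - 4)*(p^2 - 5*p) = (p - 5)*(p - 4)*(p)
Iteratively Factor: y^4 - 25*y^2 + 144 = (y - 3)*(y^3 + 3*y^2 - 16*y - 48) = (y - 4)*(y - 3)*(y^2 + 7*y + 12) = (y - 4)*(y - 3)*(y + 3)*(y + 4)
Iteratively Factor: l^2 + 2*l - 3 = (l + 3)*(l - 1)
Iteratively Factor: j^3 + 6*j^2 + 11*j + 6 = (j + 3)*(j^2 + 3*j + 2) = (j + 2)*(j + 3)*(j + 1)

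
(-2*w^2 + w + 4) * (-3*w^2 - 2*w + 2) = 6*w^4 + w^3 - 18*w^2 - 6*w + 8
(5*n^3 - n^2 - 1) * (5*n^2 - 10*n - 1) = 25*n^5 - 55*n^4 + 5*n^3 - 4*n^2 + 10*n + 1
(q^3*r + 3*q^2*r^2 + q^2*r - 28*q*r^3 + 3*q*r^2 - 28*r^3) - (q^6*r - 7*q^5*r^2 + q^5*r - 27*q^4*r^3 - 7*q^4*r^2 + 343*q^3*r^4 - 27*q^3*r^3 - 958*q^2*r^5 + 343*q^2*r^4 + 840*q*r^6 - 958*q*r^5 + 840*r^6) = -q^6*r + 7*q^5*r^2 - q^5*r + 27*q^4*r^3 + 7*q^4*r^2 - 343*q^3*r^4 + 27*q^3*r^3 + q^3*r + 958*q^2*r^5 - 343*q^2*r^4 + 3*q^2*r^2 + q^2*r - 840*q*r^6 + 958*q*r^5 - 28*q*r^3 + 3*q*r^2 - 840*r^6 - 28*r^3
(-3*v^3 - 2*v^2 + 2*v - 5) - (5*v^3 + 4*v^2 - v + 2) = -8*v^3 - 6*v^2 + 3*v - 7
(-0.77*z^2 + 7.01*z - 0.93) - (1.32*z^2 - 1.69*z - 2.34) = -2.09*z^2 + 8.7*z + 1.41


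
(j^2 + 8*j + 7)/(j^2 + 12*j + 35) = (j + 1)/(j + 5)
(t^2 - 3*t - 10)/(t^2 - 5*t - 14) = (t - 5)/(t - 7)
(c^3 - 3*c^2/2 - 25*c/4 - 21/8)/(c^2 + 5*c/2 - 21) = (c^2 + 2*c + 3/4)/(c + 6)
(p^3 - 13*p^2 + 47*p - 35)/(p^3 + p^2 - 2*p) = (p^2 - 12*p + 35)/(p*(p + 2))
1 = 1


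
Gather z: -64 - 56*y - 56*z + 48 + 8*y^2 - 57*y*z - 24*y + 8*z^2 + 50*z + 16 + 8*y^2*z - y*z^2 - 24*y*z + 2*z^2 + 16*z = 8*y^2 - 80*y + z^2*(10 - y) + z*(8*y^2 - 81*y + 10)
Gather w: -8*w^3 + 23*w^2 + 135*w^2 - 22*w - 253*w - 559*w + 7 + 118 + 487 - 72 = -8*w^3 + 158*w^2 - 834*w + 540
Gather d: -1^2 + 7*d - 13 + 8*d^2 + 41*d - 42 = 8*d^2 + 48*d - 56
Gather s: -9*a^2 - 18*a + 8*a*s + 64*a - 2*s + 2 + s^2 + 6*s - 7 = -9*a^2 + 46*a + s^2 + s*(8*a + 4) - 5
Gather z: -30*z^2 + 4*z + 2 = -30*z^2 + 4*z + 2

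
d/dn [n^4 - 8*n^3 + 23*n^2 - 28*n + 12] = 4*n^3 - 24*n^2 + 46*n - 28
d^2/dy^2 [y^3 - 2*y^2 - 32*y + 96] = 6*y - 4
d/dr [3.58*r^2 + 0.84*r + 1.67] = 7.16*r + 0.84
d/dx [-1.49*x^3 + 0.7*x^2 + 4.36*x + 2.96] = -4.47*x^2 + 1.4*x + 4.36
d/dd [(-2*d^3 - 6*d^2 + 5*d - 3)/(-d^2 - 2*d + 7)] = (2*d^4 + 8*d^3 - 25*d^2 - 90*d + 29)/(d^4 + 4*d^3 - 10*d^2 - 28*d + 49)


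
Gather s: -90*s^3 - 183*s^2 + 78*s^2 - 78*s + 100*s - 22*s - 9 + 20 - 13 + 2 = -90*s^3 - 105*s^2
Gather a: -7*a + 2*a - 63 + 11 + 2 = -5*a - 50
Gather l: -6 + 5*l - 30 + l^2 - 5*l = l^2 - 36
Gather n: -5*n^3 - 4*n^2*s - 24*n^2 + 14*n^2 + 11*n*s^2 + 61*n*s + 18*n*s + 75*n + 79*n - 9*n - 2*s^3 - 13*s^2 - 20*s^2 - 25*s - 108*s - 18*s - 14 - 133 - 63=-5*n^3 + n^2*(-4*s - 10) + n*(11*s^2 + 79*s + 145) - 2*s^3 - 33*s^2 - 151*s - 210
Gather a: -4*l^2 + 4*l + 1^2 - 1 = -4*l^2 + 4*l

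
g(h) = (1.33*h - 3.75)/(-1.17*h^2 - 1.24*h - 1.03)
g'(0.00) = -5.67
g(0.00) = 3.64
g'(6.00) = -0.00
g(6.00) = -0.08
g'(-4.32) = 0.20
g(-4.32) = 0.54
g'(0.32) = -3.62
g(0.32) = 2.15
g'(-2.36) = 1.09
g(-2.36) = 1.49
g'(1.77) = -0.35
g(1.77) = 0.20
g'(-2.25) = 1.25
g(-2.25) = 1.62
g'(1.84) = -0.32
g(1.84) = 0.18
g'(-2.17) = 1.37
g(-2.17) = 1.72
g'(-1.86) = 2.04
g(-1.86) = 2.25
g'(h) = (1.33*h - 3.75)*(2.34*h + 1.24)/(-1.17*h^2 - 1.24*h - 1.03)^2 + 1.33/(-1.17*h^2 - 1.24*h - 1.03) = (1.5561*h^2 - 8.775*h - 6.0199)/(1.3689*h^4 + 2.9016*h^3 + 3.9478*h^2 + 2.5544*h + 1.0609)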